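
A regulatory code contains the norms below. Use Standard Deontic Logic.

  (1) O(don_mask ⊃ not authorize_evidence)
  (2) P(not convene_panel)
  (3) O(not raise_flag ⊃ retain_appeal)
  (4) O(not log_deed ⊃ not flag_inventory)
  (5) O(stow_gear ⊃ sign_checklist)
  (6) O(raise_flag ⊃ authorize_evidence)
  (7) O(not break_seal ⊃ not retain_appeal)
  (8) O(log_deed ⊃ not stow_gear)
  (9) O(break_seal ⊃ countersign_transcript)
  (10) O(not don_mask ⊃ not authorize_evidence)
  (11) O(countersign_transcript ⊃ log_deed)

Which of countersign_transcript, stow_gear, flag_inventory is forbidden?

By case analysis on don_mask: premise 1 gives O(don_mask ⊃ not authorize_evidence) and premise 10 gives O(not don_mask ⊃ not authorize_evidence), so O(not authorize_evidence) either way.
Premise 6, O(raise_flag ⊃ authorize_evidence), contraposes to O(not authorize_evidence ⊃ not raise_flag); with O(not authorize_evidence) we get O(not raise_flag).
Applying K to premise 3 (O(not raise_flag ⊃ retain_appeal)) and O(not raise_flag) yields O(retain_appeal).
Premise 7 is O(not break_seal ⊃ not retain_appeal); contrapositively O(retain_appeal ⊃ break_seal). Since O(retain_appeal) holds, K gives O(break_seal).
From O(break_seal) and premise 9, O(break_seal ⊃ countersign_transcript), we obtain O(countersign_transcript).
With premise 11, O(countersign_transcript ⊃ log_deed), the K-axiom yields O(log_deed).
With premise 8, O(log_deed ⊃ not stow_gear), the K-axiom yields O(not stow_gear).
So O(not stow_gear) holds, i.e. stow_gear is forbidden. None of the other listed options is forbidden under the premises.

stow_gear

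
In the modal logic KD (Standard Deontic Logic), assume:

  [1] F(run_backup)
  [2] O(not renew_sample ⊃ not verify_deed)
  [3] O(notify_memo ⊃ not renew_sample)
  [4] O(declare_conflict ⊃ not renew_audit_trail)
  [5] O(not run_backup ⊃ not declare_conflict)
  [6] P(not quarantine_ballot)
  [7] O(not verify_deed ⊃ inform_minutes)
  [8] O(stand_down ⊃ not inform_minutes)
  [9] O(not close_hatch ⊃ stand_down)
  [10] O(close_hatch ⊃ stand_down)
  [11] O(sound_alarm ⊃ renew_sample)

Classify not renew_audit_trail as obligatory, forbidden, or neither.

Neither

Premise 4 is O(declare_conflict ⊃ not renew_audit_trail), but O(declare_conflict) is not derivable from the premises, so it does not yield O(not renew_audit_trail).
No premise or chain of K-axiom applications forces O(not renew_audit_trail), and none forces O(renew_audit_trail). So not renew_audit_trail is neither obligatory nor forbidden under these norms.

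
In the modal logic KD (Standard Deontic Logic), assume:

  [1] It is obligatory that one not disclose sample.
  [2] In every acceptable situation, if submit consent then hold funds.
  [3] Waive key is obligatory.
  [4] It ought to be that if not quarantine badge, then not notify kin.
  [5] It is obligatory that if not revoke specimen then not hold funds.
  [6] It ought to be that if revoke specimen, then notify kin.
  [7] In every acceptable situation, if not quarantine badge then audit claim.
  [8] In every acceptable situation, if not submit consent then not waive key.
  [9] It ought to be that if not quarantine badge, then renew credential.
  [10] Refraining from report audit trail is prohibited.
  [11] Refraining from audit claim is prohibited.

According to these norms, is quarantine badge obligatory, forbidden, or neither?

Obligatory

Premise 3 gives O(waive_key).
The contrapositive of premise 8 (O(¬submit_consent → ¬waive_key)) is O(waive_key → submit_consent), and O(waive_key) is already established, so O(submit_consent).
With premise 2, O(submit_consent → hold_funds), the K-axiom yields O(hold_funds).
The contrapositive of premise 5 (O(¬revoke_specimen → ¬hold_funds)) is O(hold_funds → revoke_specimen), and O(hold_funds) is already established, so O(revoke_specimen).
Premise 6 is O(revoke_specimen → notify_kin); since O(revoke_specimen), deontic closure gives O(notify_kin).
Premise 4, O(¬quarantine_badge → ¬notify_kin), contraposes to O(notify_kin → quarantine_badge); with O(notify_kin) we get O(quarantine_badge).
Premises 1, 7, 9, 10, 11 do not contribute to this derivation.
Hence quarantine_badge is obligatory.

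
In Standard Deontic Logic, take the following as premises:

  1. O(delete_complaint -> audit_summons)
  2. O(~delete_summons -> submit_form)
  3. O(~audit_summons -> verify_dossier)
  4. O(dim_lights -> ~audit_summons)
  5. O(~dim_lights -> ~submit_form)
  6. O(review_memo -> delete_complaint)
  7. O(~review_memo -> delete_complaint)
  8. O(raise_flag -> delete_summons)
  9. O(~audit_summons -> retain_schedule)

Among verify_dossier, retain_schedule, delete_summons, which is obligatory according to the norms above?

delete_summons

Premises 7 and 6 are O(~review_memo -> delete_complaint) and O(review_memo -> delete_complaint); every ideal world satisfies ~review_memo or review_memo, so in either case delete_complaint holds — hence O(delete_complaint).
Applying K to premise 1 (O(delete_complaint -> audit_summons)) and O(delete_complaint) yields O(audit_summons).
Premise 4, O(dim_lights -> ~audit_summons), contraposes to O(audit_summons -> ~dim_lights); with O(audit_summons) we get O(~dim_lights).
With premise 5, O(~dim_lights -> ~submit_form), the K-axiom yields O(~submit_form).
The contrapositive of premise 2 (O(~delete_summons -> submit_form)) is O(~submit_form -> delete_summons), and O(~submit_form) is already established, so O(delete_summons).
So O(delete_summons) holds — delete_summons is obligatory. None of the other listed options is made obligatory by any chain of premises.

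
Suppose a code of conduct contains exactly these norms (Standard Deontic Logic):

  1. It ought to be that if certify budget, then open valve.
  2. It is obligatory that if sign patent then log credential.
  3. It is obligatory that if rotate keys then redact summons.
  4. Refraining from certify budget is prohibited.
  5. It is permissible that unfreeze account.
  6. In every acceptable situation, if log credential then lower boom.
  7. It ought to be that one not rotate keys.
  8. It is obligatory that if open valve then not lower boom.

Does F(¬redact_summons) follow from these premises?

No

Premise 3 is O(rotate_keys → redact_summons), but O(rotate_keys) is not derivable from the premises, so it does not yield O(redact_summons).
No other premise forces O(redact_summons). An ideal world satisfying every premise can still have ¬redact_summons true, so F(¬redact_summons) is not derivable.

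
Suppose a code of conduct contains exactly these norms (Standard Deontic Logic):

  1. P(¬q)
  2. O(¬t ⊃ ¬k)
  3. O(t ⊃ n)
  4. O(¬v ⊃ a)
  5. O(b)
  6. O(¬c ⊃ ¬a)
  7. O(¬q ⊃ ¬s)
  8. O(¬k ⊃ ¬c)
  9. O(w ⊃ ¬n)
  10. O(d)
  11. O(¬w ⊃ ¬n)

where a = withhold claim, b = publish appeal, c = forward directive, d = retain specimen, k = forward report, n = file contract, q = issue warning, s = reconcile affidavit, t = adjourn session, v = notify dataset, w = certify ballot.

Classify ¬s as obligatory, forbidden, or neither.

Premise 7 is O(¬q ⊃ ¬s), but O(¬q) is not derivable from the premises (the permission P(¬q) asserts only ¬O(q), not O(¬q)), so it does not yield O(¬s).
No premise or chain of K-axiom applications forces O(¬s), and none forces O(s). So ¬s is neither obligatory nor forbidden under these norms.

Neither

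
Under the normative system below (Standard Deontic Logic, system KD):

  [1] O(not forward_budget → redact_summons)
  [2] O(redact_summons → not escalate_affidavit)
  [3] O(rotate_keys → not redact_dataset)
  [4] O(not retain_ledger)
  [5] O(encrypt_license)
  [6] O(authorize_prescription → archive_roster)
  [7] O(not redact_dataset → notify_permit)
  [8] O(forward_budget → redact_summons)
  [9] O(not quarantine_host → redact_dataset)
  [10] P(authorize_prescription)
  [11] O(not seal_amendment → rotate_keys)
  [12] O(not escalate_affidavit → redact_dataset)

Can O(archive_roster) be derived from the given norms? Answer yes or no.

Premise 6 is O(authorize_prescription → archive_roster), but O(authorize_prescription) is not derivable from the premises (the permission P(authorize_prescription) asserts only not O(not authorize_prescription), not O(authorize_prescription)), so it does not yield O(archive_roster).
No other premise forces O(archive_roster). An ideal world satisfying every premise can still have archive_roster false, so O(archive_roster) is not derivable.

No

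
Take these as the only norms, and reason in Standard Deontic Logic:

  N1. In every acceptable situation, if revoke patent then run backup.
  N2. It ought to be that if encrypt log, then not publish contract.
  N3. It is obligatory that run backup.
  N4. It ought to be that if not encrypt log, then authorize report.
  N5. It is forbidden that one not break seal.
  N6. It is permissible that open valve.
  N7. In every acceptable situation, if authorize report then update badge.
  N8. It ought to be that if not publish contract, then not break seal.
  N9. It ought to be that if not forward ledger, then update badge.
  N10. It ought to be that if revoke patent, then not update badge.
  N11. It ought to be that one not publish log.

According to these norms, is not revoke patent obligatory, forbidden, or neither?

Obligatory

F(¬break_seal) at premise 5 means O(break_seal).
The contrapositive of premise 8 (O(¬publish_contract → ¬break_seal)) is O(break_seal → publish_contract), and O(break_seal) is already established, so O(publish_contract).
The contrapositive of premise 2 (O(encrypt_log → ¬publish_contract)) is O(publish_contract → ¬encrypt_log), and O(publish_contract) is already established, so O(¬encrypt_log).
With premise 4, O(¬encrypt_log → authorize_report), the K-axiom yields O(authorize_report).
Premise 7 is O(authorize_report → update_badge); since O(authorize_report), deontic closure gives O(update_badge).
Premise 10, O(revoke_patent → ¬update_badge), contraposes to O(update_badge → ¬revoke_patent); with O(update_badge) we get O(¬revoke_patent).
Premises 1, 3, 6, 9, 11 do not contribute to this derivation.
Hence ¬revoke_patent is obligatory.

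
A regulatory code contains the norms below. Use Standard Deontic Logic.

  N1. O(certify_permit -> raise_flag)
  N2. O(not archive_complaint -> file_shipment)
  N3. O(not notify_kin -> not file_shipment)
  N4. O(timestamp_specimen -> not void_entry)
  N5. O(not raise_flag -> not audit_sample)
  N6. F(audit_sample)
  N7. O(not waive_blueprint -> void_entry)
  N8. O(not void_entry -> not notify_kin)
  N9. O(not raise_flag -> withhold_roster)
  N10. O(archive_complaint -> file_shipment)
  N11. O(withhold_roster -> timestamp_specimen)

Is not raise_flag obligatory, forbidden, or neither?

Forbidden

Premises 10 and 2 are O(archive_complaint -> file_shipment) and O(not archive_complaint -> file_shipment); every ideal world satisfies archive_complaint or not archive_complaint, so in either case file_shipment holds — hence O(file_shipment).
The contrapositive of premise 3 (O(not notify_kin -> not file_shipment)) is O(file_shipment -> notify_kin), and O(file_shipment) is already established, so O(notify_kin).
The contrapositive of premise 8 (O(not void_entry -> not notify_kin)) is O(notify_kin -> void_entry), and O(notify_kin) is already established, so O(void_entry).
Premise 4 is O(timestamp_specimen -> not void_entry); contrapositively O(void_entry -> not timestamp_specimen). Since O(void_entry) holds, K gives O(not timestamp_specimen).
Premise 11, O(withhold_roster -> timestamp_specimen), contraposes to O(not timestamp_specimen -> not withhold_roster); with O(not timestamp_specimen) we get O(not withhold_roster).
Premise 9, O(not raise_flag -> withhold_roster), contraposes to O(not withhold_roster -> raise_flag); with O(not withhold_roster) we get O(raise_flag).
Premises 1, 5, 6, 7 do not contribute to this derivation.
Thus O(raise_flag), which is F(not raise_flag): not raise_flag is forbidden.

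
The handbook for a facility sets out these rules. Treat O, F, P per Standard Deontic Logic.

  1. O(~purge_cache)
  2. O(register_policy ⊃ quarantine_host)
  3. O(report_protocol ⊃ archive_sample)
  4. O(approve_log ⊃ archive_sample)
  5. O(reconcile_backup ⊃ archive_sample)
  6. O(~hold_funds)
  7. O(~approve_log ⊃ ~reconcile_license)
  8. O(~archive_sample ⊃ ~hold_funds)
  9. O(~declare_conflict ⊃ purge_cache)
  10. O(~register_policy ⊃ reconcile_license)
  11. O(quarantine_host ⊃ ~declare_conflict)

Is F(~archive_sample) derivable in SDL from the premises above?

Premise 1 gives O(~purge_cache).
Premise 9, O(~declare_conflict ⊃ purge_cache), contraposes to O(~purge_cache ⊃ declare_conflict); with O(~purge_cache) we get O(declare_conflict).
Premise 11 is O(quarantine_host ⊃ ~declare_conflict); contrapositively O(declare_conflict ⊃ ~quarantine_host). Since O(declare_conflict) holds, K gives O(~quarantine_host).
The contrapositive of premise 2 (O(register_policy ⊃ quarantine_host)) is O(~quarantine_host ⊃ ~register_policy), and O(~quarantine_host) is already established, so O(~register_policy).
Premise 10 is O(~register_policy ⊃ reconcile_license); since O(~register_policy), deontic closure gives O(reconcile_license).
The contrapositive of premise 7 (O(~approve_log ⊃ ~reconcile_license)) is O(reconcile_license ⊃ approve_log), and O(reconcile_license) is already established, so O(approve_log).
With premise 4, O(approve_log ⊃ archive_sample), the K-axiom yields O(archive_sample).
Premises 3, 5, 6, 8 do not contribute to this derivation.
So O(archive_sample) holds, i.e. F(~archive_sample). The claim follows.

Yes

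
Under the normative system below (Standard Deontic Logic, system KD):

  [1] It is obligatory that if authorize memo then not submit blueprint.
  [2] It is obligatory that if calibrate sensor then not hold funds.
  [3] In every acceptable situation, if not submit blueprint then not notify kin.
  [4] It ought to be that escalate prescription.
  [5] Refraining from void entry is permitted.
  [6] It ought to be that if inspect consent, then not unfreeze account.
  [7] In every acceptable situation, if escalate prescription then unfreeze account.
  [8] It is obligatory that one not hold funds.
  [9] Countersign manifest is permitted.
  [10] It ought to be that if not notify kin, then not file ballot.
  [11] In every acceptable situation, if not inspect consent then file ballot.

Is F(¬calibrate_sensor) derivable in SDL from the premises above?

No

Premise 2 is O(calibrate_sensor → ¬hold_funds); even if O(¬hold_funds) held, inferring O(calibrate_sensor) would be affirming the consequent — invalid.
No other premise forces O(calibrate_sensor). An ideal world satisfying every premise can still have ¬calibrate_sensor true, so F(¬calibrate_sensor) is not derivable.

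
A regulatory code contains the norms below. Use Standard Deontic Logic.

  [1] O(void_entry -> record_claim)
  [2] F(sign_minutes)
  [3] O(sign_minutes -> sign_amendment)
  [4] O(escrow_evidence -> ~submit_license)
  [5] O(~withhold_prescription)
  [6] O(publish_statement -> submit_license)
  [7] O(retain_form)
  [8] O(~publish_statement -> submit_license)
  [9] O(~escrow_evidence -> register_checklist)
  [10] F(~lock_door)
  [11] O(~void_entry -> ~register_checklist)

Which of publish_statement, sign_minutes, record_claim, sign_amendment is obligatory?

record_claim

Premises 6 and 8 are O(publish_statement -> submit_license) and O(~publish_statement -> submit_license); every ideal world satisfies publish_statement or ~publish_statement, so in either case submit_license holds — hence O(submit_license).
The contrapositive of premise 4 (O(escrow_evidence -> ~submit_license)) is O(submit_license -> ~escrow_evidence), and O(submit_license) is already established, so O(~escrow_evidence).
With premise 9, O(~escrow_evidence -> register_checklist), the K-axiom yields O(register_checklist).
Premise 11 is O(~void_entry -> ~register_checklist); contrapositively O(register_checklist -> void_entry). Since O(register_checklist) holds, K gives O(void_entry).
Premise 1 is O(void_entry -> record_claim); since O(void_entry), deontic closure gives O(record_claim).
So O(record_claim) holds — record_claim is obligatory. None of the other listed options is made obligatory by any chain of premises.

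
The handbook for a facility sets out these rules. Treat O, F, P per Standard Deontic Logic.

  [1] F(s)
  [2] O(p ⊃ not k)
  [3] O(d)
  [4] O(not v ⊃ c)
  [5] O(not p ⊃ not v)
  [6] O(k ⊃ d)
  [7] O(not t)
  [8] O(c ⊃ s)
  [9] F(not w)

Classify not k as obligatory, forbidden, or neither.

Obligatory

Premise 1 is F(s), i.e. O(not s).
The contrapositive of premise 8 (O(c ⊃ s)) is O(not s ⊃ not c), and O(not s) is already established, so O(not c).
Premise 4 is O(not v ⊃ c); contrapositively O(not c ⊃ v). Since O(not c) holds, K gives O(v).
The contrapositive of premise 5 (O(not p ⊃ not v)) is O(v ⊃ p), and O(v) is already established, so O(p).
Applying K to premise 2 (O(p ⊃ not k)) and O(p) yields O(not k).
Premises 3, 6, 7, 9 do not contribute to this derivation.
Hence not k is obligatory.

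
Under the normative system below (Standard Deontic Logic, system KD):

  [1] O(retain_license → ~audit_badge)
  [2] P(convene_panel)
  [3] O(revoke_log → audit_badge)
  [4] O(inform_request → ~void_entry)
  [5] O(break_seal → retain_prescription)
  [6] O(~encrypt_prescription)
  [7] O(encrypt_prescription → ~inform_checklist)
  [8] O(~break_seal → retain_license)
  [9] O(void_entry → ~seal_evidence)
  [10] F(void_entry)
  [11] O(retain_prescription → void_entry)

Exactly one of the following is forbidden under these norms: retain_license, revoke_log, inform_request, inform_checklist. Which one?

F(void_entry) at premise 10 means O(~void_entry).
The contrapositive of premise 11 (O(retain_prescription → void_entry)) is O(~void_entry → ~retain_prescription), and O(~void_entry) is already established, so O(~retain_prescription).
Premise 5 is O(break_seal → retain_prescription); contrapositively O(~retain_prescription → ~break_seal). Since O(~retain_prescription) holds, K gives O(~break_seal).
From O(~break_seal) and premise 8, O(~break_seal → retain_license), we obtain O(retain_license).
Premise 1 is O(retain_license → ~audit_badge); since O(retain_license), deontic closure gives O(~audit_badge).
Premise 3 is O(revoke_log → audit_badge); contrapositively O(~audit_badge → ~revoke_log). Since O(~audit_badge) holds, K gives O(~revoke_log).
So O(~revoke_log) holds, i.e. revoke_log is forbidden. None of the other listed options is forbidden under the premises.

revoke_log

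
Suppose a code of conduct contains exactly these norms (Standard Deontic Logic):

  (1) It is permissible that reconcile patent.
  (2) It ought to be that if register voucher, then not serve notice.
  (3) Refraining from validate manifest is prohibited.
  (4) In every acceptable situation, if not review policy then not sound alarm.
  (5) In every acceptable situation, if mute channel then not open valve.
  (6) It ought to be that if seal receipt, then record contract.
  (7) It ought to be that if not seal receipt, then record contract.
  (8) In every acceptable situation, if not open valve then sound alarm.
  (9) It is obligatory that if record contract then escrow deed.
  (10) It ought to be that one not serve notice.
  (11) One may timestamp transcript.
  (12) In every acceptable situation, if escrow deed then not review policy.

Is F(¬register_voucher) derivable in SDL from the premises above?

Premise 2 is O(register_voucher → ¬serve_notice); even if O(¬serve_notice) held, inferring O(register_voucher) would be affirming the consequent — invalid.
No other premise forces O(register_voucher). An ideal world satisfying every premise can still have ¬register_voucher true, so F(¬register_voucher) is not derivable.

No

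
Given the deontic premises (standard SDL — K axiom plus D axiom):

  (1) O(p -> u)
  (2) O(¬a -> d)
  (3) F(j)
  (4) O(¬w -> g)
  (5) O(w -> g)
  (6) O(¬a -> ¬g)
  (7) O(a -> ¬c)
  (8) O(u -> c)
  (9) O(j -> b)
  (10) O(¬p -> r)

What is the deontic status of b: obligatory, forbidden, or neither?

Premise 9 is O(j -> b), but O(j) is not derivable from the premises, so it does not yield O(b).
No premise or chain of K-axiom applications forces O(b), and none forces O(¬b). So b is neither obligatory nor forbidden under these norms.

Neither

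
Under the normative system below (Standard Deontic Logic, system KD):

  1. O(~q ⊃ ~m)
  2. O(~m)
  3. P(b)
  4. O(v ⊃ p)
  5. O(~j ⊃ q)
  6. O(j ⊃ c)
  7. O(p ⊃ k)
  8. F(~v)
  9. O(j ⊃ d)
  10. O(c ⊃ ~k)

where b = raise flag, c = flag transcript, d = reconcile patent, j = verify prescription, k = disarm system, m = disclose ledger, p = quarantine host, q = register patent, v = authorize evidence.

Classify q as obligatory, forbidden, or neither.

Premise 8 is F(~v), i.e. O(v).
Premise 4 is O(v ⊃ p); since O(v), deontic closure gives O(p).
Applying K to premise 7 (O(p ⊃ k)) and O(p) yields O(k).
Premise 10 is O(c ⊃ ~k); contrapositively O(k ⊃ ~c). Since O(k) holds, K gives O(~c).
Premise 6, O(j ⊃ c), contraposes to O(~c ⊃ ~j); with O(~c) we get O(~j).
From O(~j) and premise 5, O(~j ⊃ q), we obtain O(q).
Premises 1, 2, 3, 9 do not contribute to this derivation.
Hence q is obligatory.

Obligatory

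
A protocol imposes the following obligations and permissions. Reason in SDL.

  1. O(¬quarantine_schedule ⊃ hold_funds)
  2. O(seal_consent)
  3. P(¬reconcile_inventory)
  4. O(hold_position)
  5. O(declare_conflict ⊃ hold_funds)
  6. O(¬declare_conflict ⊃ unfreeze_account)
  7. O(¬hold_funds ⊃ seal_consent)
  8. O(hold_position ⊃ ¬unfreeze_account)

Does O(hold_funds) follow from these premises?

Premise 4 gives O(hold_position).
Premise 8 is O(hold_position ⊃ ¬unfreeze_account); since O(hold_position), deontic closure gives O(¬unfreeze_account).
Premise 6, O(¬declare_conflict ⊃ unfreeze_account), contraposes to O(¬unfreeze_account ⊃ declare_conflict); with O(¬unfreeze_account) we get O(declare_conflict).
Premise 5 is O(declare_conflict ⊃ hold_funds); since O(declare_conflict), deontic closure gives O(hold_funds).
Premises 1, 2, 3, 7 do not contribute to this derivation.
So O(hold_funds) follows.

Yes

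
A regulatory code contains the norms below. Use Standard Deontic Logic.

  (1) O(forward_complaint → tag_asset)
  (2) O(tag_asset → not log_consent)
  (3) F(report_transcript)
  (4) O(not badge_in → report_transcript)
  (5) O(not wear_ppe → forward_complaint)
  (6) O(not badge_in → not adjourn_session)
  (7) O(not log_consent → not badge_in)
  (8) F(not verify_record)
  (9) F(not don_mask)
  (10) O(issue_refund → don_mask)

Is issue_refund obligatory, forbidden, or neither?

Neither

Premise 10 is O(issue_refund → don_mask); even if O(don_mask) held, inferring O(issue_refund) would be affirming the consequent — invalid.
No premise or chain of K-axiom applications forces O(issue_refund), and none forces O(not issue_refund). So issue_refund is neither obligatory nor forbidden under these norms.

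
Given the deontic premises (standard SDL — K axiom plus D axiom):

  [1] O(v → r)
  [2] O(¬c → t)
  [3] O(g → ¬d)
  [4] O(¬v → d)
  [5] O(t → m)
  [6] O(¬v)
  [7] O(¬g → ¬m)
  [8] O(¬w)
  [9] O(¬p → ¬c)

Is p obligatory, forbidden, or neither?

Obligatory

From premise 6 we have O(¬v).
Applying K to premise 4 (O(¬v → d)) and O(¬v) yields O(d).
Premise 3, O(g → ¬d), contraposes to O(d → ¬g); with O(d) we get O(¬g).
From O(¬g) and premise 7, O(¬g → ¬m), we obtain O(¬m).
The contrapositive of premise 5 (O(t → m)) is O(¬m → ¬t), and O(¬m) is already established, so O(¬t).
The contrapositive of premise 2 (O(¬c → t)) is O(¬t → c), and O(¬t) is already established, so O(c).
The contrapositive of premise 9 (O(¬p → ¬c)) is O(c → p), and O(c) is already established, so O(p).
Premises 1, 8 do not contribute to this derivation.
Hence p is obligatory.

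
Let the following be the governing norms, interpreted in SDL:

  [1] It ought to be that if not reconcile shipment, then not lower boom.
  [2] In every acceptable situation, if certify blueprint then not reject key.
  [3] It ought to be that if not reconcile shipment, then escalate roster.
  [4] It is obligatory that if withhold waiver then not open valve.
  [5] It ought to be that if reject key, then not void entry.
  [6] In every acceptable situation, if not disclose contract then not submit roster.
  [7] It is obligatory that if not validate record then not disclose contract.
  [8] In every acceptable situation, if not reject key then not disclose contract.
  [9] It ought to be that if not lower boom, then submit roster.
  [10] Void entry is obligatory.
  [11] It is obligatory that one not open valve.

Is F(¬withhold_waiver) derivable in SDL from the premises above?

No

Premise 4 is O(withhold_waiver → ¬open_valve); even if O(¬open_valve) held, inferring O(withhold_waiver) would be affirming the consequent — invalid.
No other premise forces O(withhold_waiver). An ideal world satisfying every premise can still have ¬withhold_waiver true, so F(¬withhold_waiver) is not derivable.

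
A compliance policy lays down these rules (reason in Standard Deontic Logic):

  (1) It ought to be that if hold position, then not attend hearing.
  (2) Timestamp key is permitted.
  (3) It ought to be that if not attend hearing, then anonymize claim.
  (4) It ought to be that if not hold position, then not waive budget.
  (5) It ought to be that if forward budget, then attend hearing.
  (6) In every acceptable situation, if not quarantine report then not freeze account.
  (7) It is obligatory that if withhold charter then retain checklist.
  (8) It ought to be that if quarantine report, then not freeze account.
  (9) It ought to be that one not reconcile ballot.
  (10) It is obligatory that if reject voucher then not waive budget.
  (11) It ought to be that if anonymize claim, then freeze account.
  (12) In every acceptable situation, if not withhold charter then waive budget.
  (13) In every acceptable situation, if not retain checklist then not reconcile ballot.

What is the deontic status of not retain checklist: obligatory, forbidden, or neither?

Forbidden

By case analysis on ¬quarantine_report: premise 6 gives O(¬quarantine_report → ¬freeze_account) and premise 8 gives O(quarantine_report → ¬freeze_account), so O(¬freeze_account) either way.
Premise 11, O(anonymize_claim → freeze_account), contraposes to O(¬freeze_account → ¬anonymize_claim); with O(¬freeze_account) we get O(¬anonymize_claim).
The contrapositive of premise 3 (O(¬attend_hearing → anonymize_claim)) is O(¬anonymize_claim → attend_hearing), and O(¬anonymize_claim) is already established, so O(attend_hearing).
The contrapositive of premise 1 (O(hold_position → ¬attend_hearing)) is O(attend_hearing → ¬hold_position), and O(attend_hearing) is already established, so O(¬hold_position).
From O(¬hold_position) and premise 4, O(¬hold_position → ¬waive_budget), we obtain O(¬waive_budget).
The contrapositive of premise 12 (O(¬withhold_charter → waive_budget)) is O(¬waive_budget → withhold_charter), and O(¬waive_budget) is already established, so O(withhold_charter).
From O(withhold_charter) and premise 7, O(withhold_charter → retain_checklist), we obtain O(retain_checklist).
Premises 2, 5, 9, 10, 13 do not contribute to this derivation.
Thus O(retain_checklist), which is F(¬retain_checklist): ¬retain_checklist is forbidden.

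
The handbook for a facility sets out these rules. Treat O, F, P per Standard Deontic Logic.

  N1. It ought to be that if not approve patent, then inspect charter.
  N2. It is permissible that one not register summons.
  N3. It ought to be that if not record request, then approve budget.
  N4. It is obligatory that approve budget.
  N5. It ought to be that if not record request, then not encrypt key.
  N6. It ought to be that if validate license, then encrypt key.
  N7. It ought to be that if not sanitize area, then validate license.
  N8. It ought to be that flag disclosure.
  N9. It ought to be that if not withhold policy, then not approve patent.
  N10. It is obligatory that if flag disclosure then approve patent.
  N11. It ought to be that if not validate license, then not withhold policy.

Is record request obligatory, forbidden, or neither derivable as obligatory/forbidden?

Obligatory

Premise 8 states O(flag_disclosure) outright.
Premise 10 is O(flag_disclosure → approve_patent); since O(flag_disclosure), deontic closure gives O(approve_patent).
Premise 9 is O(¬withhold_policy → ¬approve_patent); contrapositively O(approve_patent → withhold_policy). Since O(approve_patent) holds, K gives O(withhold_policy).
Premise 11, O(¬validate_license → ¬withhold_policy), contraposes to O(withhold_policy → validate_license); with O(withhold_policy) we get O(validate_license).
Premise 6 is O(validate_license → encrypt_key); since O(validate_license), deontic closure gives O(encrypt_key).
The contrapositive of premise 5 (O(¬record_request → ¬encrypt_key)) is O(encrypt_key → record_request), and O(encrypt_key) is already established, so O(record_request).
Premises 1, 2, 3, 4, 7 do not contribute to this derivation.
Hence record_request is obligatory.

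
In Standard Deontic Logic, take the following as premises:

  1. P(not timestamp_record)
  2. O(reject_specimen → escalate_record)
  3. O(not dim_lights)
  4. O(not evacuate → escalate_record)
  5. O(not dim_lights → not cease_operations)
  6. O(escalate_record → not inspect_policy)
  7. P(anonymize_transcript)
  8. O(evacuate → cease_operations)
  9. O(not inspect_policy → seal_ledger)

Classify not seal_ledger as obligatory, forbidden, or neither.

Forbidden

Premise 3 gives O(not dim_lights).
With premise 5, O(not dim_lights → not cease_operations), the K-axiom yields O(not cease_operations).
Premise 8 is O(evacuate → cease_operations); contrapositively O(not cease_operations → not evacuate). Since O(not cease_operations) holds, K gives O(not evacuate).
With premise 4, O(not evacuate → escalate_record), the K-axiom yields O(escalate_record).
With premise 6, O(escalate_record → not inspect_policy), the K-axiom yields O(not inspect_policy).
With premise 9, O(not inspect_policy → seal_ledger), the K-axiom yields O(seal_ledger).
Premises 1, 2, 7 do not contribute to this derivation.
Thus O(seal_ledger), which is F(not seal_ledger): not seal_ledger is forbidden.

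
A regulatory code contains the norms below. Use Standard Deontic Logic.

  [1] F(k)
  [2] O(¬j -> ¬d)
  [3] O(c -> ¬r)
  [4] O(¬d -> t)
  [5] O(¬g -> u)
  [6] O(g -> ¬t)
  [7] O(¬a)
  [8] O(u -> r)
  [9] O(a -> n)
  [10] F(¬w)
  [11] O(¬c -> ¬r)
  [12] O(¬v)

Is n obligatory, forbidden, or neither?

Premise 9 is O(a -> n), but O(a) is not derivable from the premises, so it does not yield O(n).
No premise or chain of K-axiom applications forces O(n), and none forces O(¬n). So n is neither obligatory nor forbidden under these norms.

Neither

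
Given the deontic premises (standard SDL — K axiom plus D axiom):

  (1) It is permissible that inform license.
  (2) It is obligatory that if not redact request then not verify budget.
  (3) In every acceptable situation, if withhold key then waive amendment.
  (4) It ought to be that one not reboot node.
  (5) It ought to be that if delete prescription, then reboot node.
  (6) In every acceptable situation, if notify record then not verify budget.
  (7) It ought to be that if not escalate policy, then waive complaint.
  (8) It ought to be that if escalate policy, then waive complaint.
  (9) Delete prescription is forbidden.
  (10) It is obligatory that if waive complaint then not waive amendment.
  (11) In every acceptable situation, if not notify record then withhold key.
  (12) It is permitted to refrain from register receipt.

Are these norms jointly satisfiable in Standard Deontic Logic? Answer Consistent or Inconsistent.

Premise 5 is O(delete_prescription → reboot_node), but O(delete_prescription) is not derivable from the premises, so it does not yield O(reboot_node).
So O(reboot_node) is not derivable, and the apparent clash with O(¬reboot_node) does not arise.
A world satisfying every obligation exists (e.g. delete_prescription=false, escalate_policy=false, inform_license=false, notify_record=true, reboot_node=false, redact_request=false, register_receipt=false, verify_budget=false, waive_amendment=false, waive_complaint=true, withhold_key=false); no atom is both obligatory and forbidden, so the set is consistent.

Consistent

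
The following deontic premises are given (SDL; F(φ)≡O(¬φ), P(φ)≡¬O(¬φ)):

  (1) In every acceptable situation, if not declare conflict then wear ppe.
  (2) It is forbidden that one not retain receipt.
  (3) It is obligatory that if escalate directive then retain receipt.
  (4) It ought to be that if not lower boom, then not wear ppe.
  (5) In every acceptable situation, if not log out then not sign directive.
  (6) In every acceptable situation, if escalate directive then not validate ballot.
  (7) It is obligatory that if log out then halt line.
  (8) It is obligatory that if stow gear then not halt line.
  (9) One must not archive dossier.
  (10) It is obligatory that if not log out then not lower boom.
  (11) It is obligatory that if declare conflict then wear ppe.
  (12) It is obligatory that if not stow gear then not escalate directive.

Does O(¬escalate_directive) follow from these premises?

By case analysis on ¬declare_conflict: premise 1 gives O(¬declare_conflict → wear_ppe) and premise 11 gives O(declare_conflict → wear_ppe), so O(wear_ppe) either way.
Premise 4, O(¬lower_boom → ¬wear_ppe), contraposes to O(wear_ppe → lower_boom); with O(wear_ppe) we get O(lower_boom).
Premise 10 is O(¬log_out → ¬lower_boom); contrapositively O(lower_boom → log_out). Since O(lower_boom) holds, K gives O(log_out).
With premise 7, O(log_out → halt_line), the K-axiom yields O(halt_line).
Premise 8 is O(stow_gear → ¬halt_line); contrapositively O(halt_line → ¬stow_gear). Since O(halt_line) holds, K gives O(¬stow_gear).
With premise 12, O(¬stow_gear → ¬escalate_directive), the K-axiom yields O(¬escalate_directive).
Premises 2, 3, 5, 6, 9 do not contribute to this derivation.
So O(¬escalate_directive) follows.

Yes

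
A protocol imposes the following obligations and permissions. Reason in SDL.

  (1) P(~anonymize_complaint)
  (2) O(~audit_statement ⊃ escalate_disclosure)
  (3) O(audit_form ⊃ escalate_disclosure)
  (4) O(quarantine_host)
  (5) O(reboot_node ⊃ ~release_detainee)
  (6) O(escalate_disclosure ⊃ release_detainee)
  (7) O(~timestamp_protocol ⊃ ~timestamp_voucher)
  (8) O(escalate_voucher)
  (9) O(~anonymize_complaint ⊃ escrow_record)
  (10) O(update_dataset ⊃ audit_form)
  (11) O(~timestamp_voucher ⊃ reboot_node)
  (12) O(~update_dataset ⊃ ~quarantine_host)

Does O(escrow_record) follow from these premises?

Premise 9 is O(~anonymize_complaint ⊃ escrow_record), but O(~anonymize_complaint) is not derivable from the premises (the permission P(~anonymize_complaint) asserts only ~O(anonymize_complaint), not O(~anonymize_complaint)), so it does not yield O(escrow_record).
No other premise forces O(escrow_record). An ideal world satisfying every premise can still have escrow_record false, so O(escrow_record) is not derivable.

No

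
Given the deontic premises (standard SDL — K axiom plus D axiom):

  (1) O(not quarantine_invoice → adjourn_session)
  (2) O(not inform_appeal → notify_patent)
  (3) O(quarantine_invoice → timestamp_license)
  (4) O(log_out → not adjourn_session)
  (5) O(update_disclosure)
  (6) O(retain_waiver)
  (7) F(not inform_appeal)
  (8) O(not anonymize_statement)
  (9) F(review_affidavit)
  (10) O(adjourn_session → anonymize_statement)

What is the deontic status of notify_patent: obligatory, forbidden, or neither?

Neither

Premise 2 is O(not inform_appeal → notify_patent), but O(not inform_appeal) is not derivable from the premises, so it does not yield O(notify_patent).
No premise or chain of K-axiom applications forces O(notify_patent), and none forces O(not notify_patent). So notify_patent is neither obligatory nor forbidden under these norms.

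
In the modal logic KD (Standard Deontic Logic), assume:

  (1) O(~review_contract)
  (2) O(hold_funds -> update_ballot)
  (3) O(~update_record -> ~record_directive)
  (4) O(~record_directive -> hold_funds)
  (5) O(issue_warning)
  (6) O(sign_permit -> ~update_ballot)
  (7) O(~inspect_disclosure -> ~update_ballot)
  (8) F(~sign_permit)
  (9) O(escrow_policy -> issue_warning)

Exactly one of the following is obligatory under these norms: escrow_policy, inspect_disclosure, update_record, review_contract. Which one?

update_record

Premise 8 is F(~sign_permit), i.e. O(sign_permit).
Premise 6 is O(sign_permit -> ~update_ballot); since O(sign_permit), deontic closure gives O(~update_ballot).
Premise 2, O(hold_funds -> update_ballot), contraposes to O(~update_ballot -> ~hold_funds); with O(~update_ballot) we get O(~hold_funds).
The contrapositive of premise 4 (O(~record_directive -> hold_funds)) is O(~hold_funds -> record_directive), and O(~hold_funds) is already established, so O(record_directive).
The contrapositive of premise 3 (O(~update_record -> ~record_directive)) is O(record_directive -> update_record), and O(record_directive) is already established, so O(update_record).
So O(update_record) holds — update_record is obligatory. None of the other listed options is made obligatory by any chain of premises.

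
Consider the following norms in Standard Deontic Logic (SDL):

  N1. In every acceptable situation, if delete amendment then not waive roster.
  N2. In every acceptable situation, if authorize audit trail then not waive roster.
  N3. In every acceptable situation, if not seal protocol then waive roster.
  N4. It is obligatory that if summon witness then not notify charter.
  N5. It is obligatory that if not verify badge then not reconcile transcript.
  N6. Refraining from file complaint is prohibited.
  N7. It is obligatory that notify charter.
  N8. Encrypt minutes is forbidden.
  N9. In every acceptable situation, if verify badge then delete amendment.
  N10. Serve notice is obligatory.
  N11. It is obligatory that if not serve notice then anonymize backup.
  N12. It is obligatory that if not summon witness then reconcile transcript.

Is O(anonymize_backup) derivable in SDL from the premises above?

No

Premise 11 is O(¬serve_notice → anonymize_backup), but O(¬serve_notice) is not derivable from the premises, so it does not yield O(anonymize_backup).
No other premise forces O(anonymize_backup). An ideal world satisfying every premise can still have anonymize_backup false, so O(anonymize_backup) is not derivable.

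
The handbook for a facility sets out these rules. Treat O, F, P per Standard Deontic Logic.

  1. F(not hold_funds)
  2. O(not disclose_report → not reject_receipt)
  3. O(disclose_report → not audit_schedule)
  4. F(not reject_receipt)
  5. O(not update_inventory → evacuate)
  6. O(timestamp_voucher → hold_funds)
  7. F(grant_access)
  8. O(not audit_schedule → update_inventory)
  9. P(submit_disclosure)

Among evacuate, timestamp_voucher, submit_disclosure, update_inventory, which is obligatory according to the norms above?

update_inventory

Premise 4 is F(not reject_receipt), i.e. O(reject_receipt).
The contrapositive of premise 2 (O(not disclose_report → not reject_receipt)) is O(reject_receipt → disclose_report), and O(reject_receipt) is already established, so O(disclose_report).
Applying K to premise 3 (O(disclose_report → not audit_schedule)) and O(disclose_report) yields O(not audit_schedule).
Applying K to premise 8 (O(not audit_schedule → update_inventory)) and O(not audit_schedule) yields O(update_inventory).
So O(update_inventory) holds — update_inventory is obligatory. None of the other listed options is made obligatory by any chain of premises.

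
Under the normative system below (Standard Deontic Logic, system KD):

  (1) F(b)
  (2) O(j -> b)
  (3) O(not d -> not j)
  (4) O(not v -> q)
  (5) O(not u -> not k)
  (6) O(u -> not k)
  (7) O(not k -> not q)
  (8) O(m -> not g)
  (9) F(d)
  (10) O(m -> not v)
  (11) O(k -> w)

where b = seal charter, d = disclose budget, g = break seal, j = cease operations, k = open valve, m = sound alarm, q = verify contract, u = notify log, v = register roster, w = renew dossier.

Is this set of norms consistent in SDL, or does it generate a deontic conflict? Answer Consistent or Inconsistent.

Premise 2 is O(j -> b), but O(j) is not derivable from the premises, so it does not yield O(b).
So O(b) is not derivable, and the apparent clash with O(not b) does not arise.
A world satisfying every obligation exists (e.g. b=false, d=false, g=false, j=false, k=false, m=false, q=false, u=false, v=true, w=false); no atom is both obligatory and forbidden, so the set is consistent.

Consistent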